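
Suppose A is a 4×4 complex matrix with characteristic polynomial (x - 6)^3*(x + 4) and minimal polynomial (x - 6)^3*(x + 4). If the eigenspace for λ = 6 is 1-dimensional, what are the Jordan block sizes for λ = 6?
Block sizes for λ = 6: [3]

Step 1 — from the characteristic polynomial, algebraic multiplicity of λ = 6 is 3. From dim ker(A − (6)·I) = 1, there are exactly 1 Jordan blocks for λ = 6.
Step 2 — from the minimal polynomial, the factor (x − 6)^3 tells us the largest block for λ = 6 has size 3.
Step 3 — with total size 3, 1 blocks, and largest block 3, the block sizes (in nonincreasing order) are [3].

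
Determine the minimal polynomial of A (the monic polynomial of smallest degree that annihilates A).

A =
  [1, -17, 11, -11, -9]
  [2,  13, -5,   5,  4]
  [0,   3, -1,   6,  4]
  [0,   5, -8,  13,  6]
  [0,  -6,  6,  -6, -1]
x^3 - 15*x^2 + 75*x - 125

The characteristic polynomial is χ_A(x) = (x - 5)^5, so the eigenvalues are known. The minimal polynomial is
  m_A(x) = Π_λ (x − λ)^{k_λ}
where k_λ is the size of the *largest* Jordan block for λ (equivalently, the smallest k with (A − λI)^k v = 0 for every generalised eigenvector v of λ).

  λ = 5: largest Jordan block has size 3, contributing (x − 5)^3

So m_A(x) = (x - 5)^3 = x^3 - 15*x^2 + 75*x - 125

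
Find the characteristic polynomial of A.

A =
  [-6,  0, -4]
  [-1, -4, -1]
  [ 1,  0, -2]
x^3 + 12*x^2 + 48*x + 64

Expanding det(x·I − A) (e.g. by cofactor expansion or by noting that A is similar to its Jordan form J, which has the same characteristic polynomial as A) gives
  χ_A(x) = x^3 + 12*x^2 + 48*x + 64
which factors as (x + 4)^3. The eigenvalues (with algebraic multiplicities) are λ = -4 with multiplicity 3.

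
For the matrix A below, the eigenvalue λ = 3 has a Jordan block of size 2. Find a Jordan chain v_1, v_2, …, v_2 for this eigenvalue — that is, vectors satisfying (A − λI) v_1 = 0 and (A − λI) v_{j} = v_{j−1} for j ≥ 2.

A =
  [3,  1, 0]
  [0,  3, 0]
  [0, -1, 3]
A Jordan chain for λ = 3 of length 2:
v_1 = (1, 0, -1)ᵀ
v_2 = (0, 1, 0)ᵀ

Let N = A − (3)·I. We want v_2 with N^2 v_2 = 0 but N^1 v_2 ≠ 0; then v_{j-1} := N · v_j for j = 2, …, 2.

Pick v_2 = (0, 1, 0)ᵀ.
Then v_1 = N · v_2 = (1, 0, -1)ᵀ.

Sanity check: (A − (3)·I) v_1 = (0, 0, 0)ᵀ = 0. ✓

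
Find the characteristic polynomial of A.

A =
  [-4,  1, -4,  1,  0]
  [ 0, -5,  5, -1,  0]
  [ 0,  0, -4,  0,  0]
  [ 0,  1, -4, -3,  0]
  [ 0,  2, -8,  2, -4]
x^5 + 20*x^4 + 160*x^3 + 640*x^2 + 1280*x + 1024

Expanding det(x·I − A) (e.g. by cofactor expansion or by noting that A is similar to its Jordan form J, which has the same characteristic polynomial as A) gives
  χ_A(x) = x^5 + 20*x^4 + 160*x^3 + 640*x^2 + 1280*x + 1024
which factors as (x + 4)^5. The eigenvalues (with algebraic multiplicities) are λ = -4 with multiplicity 5.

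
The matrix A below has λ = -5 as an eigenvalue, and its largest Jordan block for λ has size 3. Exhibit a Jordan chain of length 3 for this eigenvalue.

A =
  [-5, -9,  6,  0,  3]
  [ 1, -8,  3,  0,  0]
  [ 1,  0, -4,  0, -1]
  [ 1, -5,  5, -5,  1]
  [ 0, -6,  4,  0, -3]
A Jordan chain for λ = -5 of length 3:
v_1 = (-3, 0, 1, 0, -2)ᵀ
v_2 = (0, 1, 1, 1, 0)ᵀ
v_3 = (1, 0, 0, 0, 0)ᵀ

Let N = A − (-5)·I. We want v_3 with N^3 v_3 = 0 but N^2 v_3 ≠ 0; then v_{j-1} := N · v_j for j = 3, …, 2.

Pick v_3 = (1, 0, 0, 0, 0)ᵀ.
Then v_2 = N · v_3 = (0, 1, 1, 1, 0)ᵀ.
Then v_1 = N · v_2 = (-3, 0, 1, 0, -2)ᵀ.

Sanity check: (A − (-5)·I) v_1 = (0, 0, 0, 0, 0)ᵀ = 0. ✓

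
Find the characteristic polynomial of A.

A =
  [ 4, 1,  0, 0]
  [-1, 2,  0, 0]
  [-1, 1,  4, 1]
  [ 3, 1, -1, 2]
x^4 - 12*x^3 + 54*x^2 - 108*x + 81

Expanding det(x·I − A) (e.g. by cofactor expansion or by noting that A is similar to its Jordan form J, which has the same characteristic polynomial as A) gives
  χ_A(x) = x^4 - 12*x^3 + 54*x^2 - 108*x + 81
which factors as (x - 3)^4. The eigenvalues (with algebraic multiplicities) are λ = 3 with multiplicity 4.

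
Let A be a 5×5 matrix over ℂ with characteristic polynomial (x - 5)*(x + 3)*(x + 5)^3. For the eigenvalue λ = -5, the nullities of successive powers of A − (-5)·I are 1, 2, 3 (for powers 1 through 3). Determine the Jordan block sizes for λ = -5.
Block sizes for λ = -5: [3]

From the dimensions of kernels of powers, the number of Jordan blocks of size at least j is d_j − d_{j−1} where d_j = dim ker(N^j) (with d_0 = 0). Computing the differences gives [1, 1, 1].
The number of blocks of size exactly k is (#blocks of size ≥ k) − (#blocks of size ≥ k + 1), so the partition is: 1 block(s) of size 3.
In nonincreasing order the block sizes are [3].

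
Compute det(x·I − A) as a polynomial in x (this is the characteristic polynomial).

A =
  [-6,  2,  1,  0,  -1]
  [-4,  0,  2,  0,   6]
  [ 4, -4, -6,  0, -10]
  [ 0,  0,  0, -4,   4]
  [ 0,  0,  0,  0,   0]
x^5 + 16*x^4 + 96*x^3 + 256*x^2 + 256*x

Expanding det(x·I − A) (e.g. by cofactor expansion or by noting that A is similar to its Jordan form J, which has the same characteristic polynomial as A) gives
  χ_A(x) = x^5 + 16*x^4 + 96*x^3 + 256*x^2 + 256*x
which factors as x*(x + 4)^4. The eigenvalues (with algebraic multiplicities) are λ = -4 with multiplicity 4, λ = 0 with multiplicity 1.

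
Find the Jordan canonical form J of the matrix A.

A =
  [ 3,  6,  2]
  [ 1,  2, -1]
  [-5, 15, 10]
J_2(5) ⊕ J_1(5)

The characteristic polynomial is
  det(x·I − A) = x^3 - 15*x^2 + 75*x - 125 = (x - 5)^3

Eigenvalues and multiplicities (the geometric multiplicity of λ is n − rank(A − λI), which equals the number of Jordan blocks for λ):
  λ = 5: algebraic multiplicity = 3, geometric multiplicity = 2

Determining the block sizes for each eigenvalue:
  λ = 5: 2 blocks summing to 3 forces exactly one block of size 2 and the rest size 1 → block sizes [2, 1]

Assembling the blocks gives a Jordan form
J =
  [5, 1, 0]
  [0, 5, 0]
  [0, 0, 5]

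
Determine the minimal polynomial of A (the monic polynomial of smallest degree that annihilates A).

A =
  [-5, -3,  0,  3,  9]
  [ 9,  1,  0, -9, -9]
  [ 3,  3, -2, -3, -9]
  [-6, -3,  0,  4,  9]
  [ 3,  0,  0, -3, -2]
x^2 + x - 2

The characteristic polynomial is χ_A(x) = (x - 1)^2*(x + 2)^3, so the eigenvalues are known. The minimal polynomial is
  m_A(x) = Π_λ (x − λ)^{k_λ}
where k_λ is the size of the *largest* Jordan block for λ (equivalently, the smallest k with (A − λI)^k v = 0 for every generalised eigenvector v of λ).

  λ = -2: largest Jordan block has size 1, contributing (x + 2)
  λ = 1: largest Jordan block has size 1, contributing (x − 1)

So m_A(x) = (x - 1)*(x + 2) = x^2 + x - 2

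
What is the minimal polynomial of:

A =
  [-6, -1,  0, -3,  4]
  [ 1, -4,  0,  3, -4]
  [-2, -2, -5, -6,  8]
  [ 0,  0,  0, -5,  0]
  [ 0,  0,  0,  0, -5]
x^2 + 10*x + 25

The characteristic polynomial is χ_A(x) = (x + 5)^5, so the eigenvalues are known. The minimal polynomial is
  m_A(x) = Π_λ (x − λ)^{k_λ}
where k_λ is the size of the *largest* Jordan block for λ (equivalently, the smallest k with (A − λI)^k v = 0 for every generalised eigenvector v of λ).

  λ = -5: largest Jordan block has size 2, contributing (x + 5)^2

So m_A(x) = (x + 5)^2 = x^2 + 10*x + 25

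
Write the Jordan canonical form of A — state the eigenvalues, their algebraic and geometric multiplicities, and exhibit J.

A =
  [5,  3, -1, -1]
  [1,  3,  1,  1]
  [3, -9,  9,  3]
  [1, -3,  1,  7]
J_2(6) ⊕ J_1(6) ⊕ J_1(6)

The characteristic polynomial is
  det(x·I − A) = x^4 - 24*x^3 + 216*x^2 - 864*x + 1296 = (x - 6)^4

Eigenvalues and multiplicities (the geometric multiplicity of λ is n − rank(A − λI), which equals the number of Jordan blocks for λ):
  λ = 6: algebraic multiplicity = 4, geometric multiplicity = 3

Determining the block sizes for each eigenvalue:
  λ = 6: 3 blocks summing to 4 forces exactly one block of size 2 and the rest size 1 → block sizes [2, 1, 1]

Assembling the blocks gives a Jordan form
J =
  [6, 1, 0, 0]
  [0, 6, 0, 0]
  [0, 0, 6, 0]
  [0, 0, 0, 6]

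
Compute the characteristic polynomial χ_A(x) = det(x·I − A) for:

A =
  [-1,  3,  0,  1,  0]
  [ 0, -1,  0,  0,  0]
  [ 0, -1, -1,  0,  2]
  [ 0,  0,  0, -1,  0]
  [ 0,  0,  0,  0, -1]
x^5 + 5*x^4 + 10*x^3 + 10*x^2 + 5*x + 1

Expanding det(x·I − A) (e.g. by cofactor expansion or by noting that A is similar to its Jordan form J, which has the same characteristic polynomial as A) gives
  χ_A(x) = x^5 + 5*x^4 + 10*x^3 + 10*x^2 + 5*x + 1
which factors as (x + 1)^5. The eigenvalues (with algebraic multiplicities) are λ = -1 with multiplicity 5.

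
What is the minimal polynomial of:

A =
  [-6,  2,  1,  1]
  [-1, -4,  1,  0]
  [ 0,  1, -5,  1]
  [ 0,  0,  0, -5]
x^3 + 15*x^2 + 75*x + 125

The characteristic polynomial is χ_A(x) = (x + 5)^4, so the eigenvalues are known. The minimal polynomial is
  m_A(x) = Π_λ (x − λ)^{k_λ}
where k_λ is the size of the *largest* Jordan block for λ (equivalently, the smallest k with (A − λI)^k v = 0 for every generalised eigenvector v of λ).

  λ = -5: largest Jordan block has size 3, contributing (x + 5)^3

So m_A(x) = (x + 5)^3 = x^3 + 15*x^2 + 75*x + 125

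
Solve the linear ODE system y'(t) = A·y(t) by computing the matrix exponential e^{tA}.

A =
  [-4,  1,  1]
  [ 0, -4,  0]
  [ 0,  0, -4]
e^{tA} =
  [exp(-4*t), t*exp(-4*t), t*exp(-4*t)]
  [0, exp(-4*t), 0]
  [0, 0, exp(-4*t)]

Strategy: write A = P · J · P⁻¹ where J is a Jordan canonical form, so e^{tA} = P · e^{tJ} · P⁻¹, and e^{tJ} can be computed block-by-block.

A has Jordan form
J =
  [-4,  1,  0]
  [ 0, -4,  0]
  [ 0,  0, -4]
(up to reordering of blocks).

Per-block formulas:
  For a 2×2 Jordan block J_2(-4): exp(t · J_2(-4)) = e^(-4t)·(I + t·N), where N is the 2×2 nilpotent shift.
  For a 1×1 block at λ = -4: exp(t · [-4]) = [e^(-4t)].

After assembling e^{tJ} and conjugating by P, we get:

e^{tA} =
  [exp(-4*t), t*exp(-4*t), t*exp(-4*t)]
  [0, exp(-4*t), 0]
  [0, 0, exp(-4*t)]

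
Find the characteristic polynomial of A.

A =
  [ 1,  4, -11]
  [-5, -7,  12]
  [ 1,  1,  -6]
x^3 + 12*x^2 + 48*x + 64

Expanding det(x·I − A) (e.g. by cofactor expansion or by noting that A is similar to its Jordan form J, which has the same characteristic polynomial as A) gives
  χ_A(x) = x^3 + 12*x^2 + 48*x + 64
which factors as (x + 4)^3. The eigenvalues (with algebraic multiplicities) are λ = -4 with multiplicity 3.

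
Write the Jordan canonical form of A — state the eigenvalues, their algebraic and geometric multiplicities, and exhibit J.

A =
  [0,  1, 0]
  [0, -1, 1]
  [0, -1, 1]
J_3(0)

The characteristic polynomial is
  det(x·I − A) = x^3

Eigenvalues and multiplicities (the geometric multiplicity of λ is n − rank(A − λI), which equals the number of Jordan blocks for λ):
  λ = 0: algebraic multiplicity = 3, geometric multiplicity = 1

Determining the block sizes for each eigenvalue:
  λ = 0: one block (gm = 1), so the single block has size am = 3 → block sizes [3]

Assembling the blocks gives a Jordan form
J =
  [0, 1, 0]
  [0, 0, 1]
  [0, 0, 0]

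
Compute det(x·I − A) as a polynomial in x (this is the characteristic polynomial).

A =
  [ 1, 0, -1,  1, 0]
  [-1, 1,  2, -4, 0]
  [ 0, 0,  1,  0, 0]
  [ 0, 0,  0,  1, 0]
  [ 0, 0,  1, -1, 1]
x^5 - 5*x^4 + 10*x^3 - 10*x^2 + 5*x - 1

Expanding det(x·I − A) (e.g. by cofactor expansion or by noting that A is similar to its Jordan form J, which has the same characteristic polynomial as A) gives
  χ_A(x) = x^5 - 5*x^4 + 10*x^3 - 10*x^2 + 5*x - 1
which factors as (x - 1)^5. The eigenvalues (with algebraic multiplicities) are λ = 1 with multiplicity 5.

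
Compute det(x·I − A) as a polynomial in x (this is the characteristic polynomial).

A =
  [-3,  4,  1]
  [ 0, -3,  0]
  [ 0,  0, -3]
x^3 + 9*x^2 + 27*x + 27

Expanding det(x·I − A) (e.g. by cofactor expansion or by noting that A is similar to its Jordan form J, which has the same characteristic polynomial as A) gives
  χ_A(x) = x^3 + 9*x^2 + 27*x + 27
which factors as (x + 3)^3. The eigenvalues (with algebraic multiplicities) are λ = -3 with multiplicity 3.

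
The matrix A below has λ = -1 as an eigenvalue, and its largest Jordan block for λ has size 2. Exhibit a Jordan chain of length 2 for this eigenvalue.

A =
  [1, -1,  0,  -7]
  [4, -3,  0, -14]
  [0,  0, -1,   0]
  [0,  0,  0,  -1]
A Jordan chain for λ = -1 of length 2:
v_1 = (2, 4, 0, 0)ᵀ
v_2 = (1, 0, 0, 0)ᵀ

Let N = A − (-1)·I. We want v_2 with N^2 v_2 = 0 but N^1 v_2 ≠ 0; then v_{j-1} := N · v_j for j = 2, …, 2.

Pick v_2 = (1, 0, 0, 0)ᵀ.
Then v_1 = N · v_2 = (2, 4, 0, 0)ᵀ.

Sanity check: (A − (-1)·I) v_1 = (0, 0, 0, 0)ᵀ = 0. ✓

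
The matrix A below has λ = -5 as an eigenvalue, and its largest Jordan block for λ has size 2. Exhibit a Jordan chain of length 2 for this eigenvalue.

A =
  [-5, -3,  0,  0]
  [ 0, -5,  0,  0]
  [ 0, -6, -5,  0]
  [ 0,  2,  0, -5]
A Jordan chain for λ = -5 of length 2:
v_1 = (-3, 0, -6, 2)ᵀ
v_2 = (0, 1, 0, 0)ᵀ

Let N = A − (-5)·I. We want v_2 with N^2 v_2 = 0 but N^1 v_2 ≠ 0; then v_{j-1} := N · v_j for j = 2, …, 2.

Pick v_2 = (0, 1, 0, 0)ᵀ.
Then v_1 = N · v_2 = (-3, 0, -6, 2)ᵀ.

Sanity check: (A − (-5)·I) v_1 = (0, 0, 0, 0)ᵀ = 0. ✓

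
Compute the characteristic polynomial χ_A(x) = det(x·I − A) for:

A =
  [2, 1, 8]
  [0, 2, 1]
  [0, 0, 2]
x^3 - 6*x^2 + 12*x - 8

Expanding det(x·I − A) (e.g. by cofactor expansion or by noting that A is similar to its Jordan form J, which has the same characteristic polynomial as A) gives
  χ_A(x) = x^3 - 6*x^2 + 12*x - 8
which factors as (x - 2)^3. The eigenvalues (with algebraic multiplicities) are λ = 2 with multiplicity 3.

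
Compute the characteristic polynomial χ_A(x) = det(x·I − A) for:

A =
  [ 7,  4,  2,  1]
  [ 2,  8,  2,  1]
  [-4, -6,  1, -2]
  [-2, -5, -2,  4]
x^4 - 20*x^3 + 150*x^2 - 500*x + 625

Expanding det(x·I − A) (e.g. by cofactor expansion or by noting that A is similar to its Jordan form J, which has the same characteristic polynomial as A) gives
  χ_A(x) = x^4 - 20*x^3 + 150*x^2 - 500*x + 625
which factors as (x - 5)^4. The eigenvalues (with algebraic multiplicities) are λ = 5 with multiplicity 4.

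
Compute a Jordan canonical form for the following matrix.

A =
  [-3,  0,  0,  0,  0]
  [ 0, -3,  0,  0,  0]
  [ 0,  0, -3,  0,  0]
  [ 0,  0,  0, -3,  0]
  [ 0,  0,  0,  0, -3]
J_1(-3) ⊕ J_1(-3) ⊕ J_1(-3) ⊕ J_1(-3) ⊕ J_1(-3)

The characteristic polynomial is
  det(x·I − A) = x^5 + 15*x^4 + 90*x^3 + 270*x^2 + 405*x + 243 = (x + 3)^5

Eigenvalues and multiplicities (the geometric multiplicity of λ is n − rank(A − λI), which equals the number of Jordan blocks for λ):
  λ = -3: algebraic multiplicity = 5, geometric multiplicity = 5

Determining the block sizes for each eigenvalue:
  λ = -3: gm = am = 5, so every block has size 1 → block sizes [1, 1, 1, 1, 1]

Assembling the blocks gives a Jordan form
J =
  [-3,  0,  0,  0,  0]
  [ 0, -3,  0,  0,  0]
  [ 0,  0, -3,  0,  0]
  [ 0,  0,  0, -3,  0]
  [ 0,  0,  0,  0, -3]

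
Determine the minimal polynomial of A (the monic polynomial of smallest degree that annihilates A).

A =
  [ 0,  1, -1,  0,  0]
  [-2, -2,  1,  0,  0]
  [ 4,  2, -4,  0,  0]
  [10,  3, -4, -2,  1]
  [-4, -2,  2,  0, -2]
x^3 + 6*x^2 + 12*x + 8

The characteristic polynomial is χ_A(x) = (x + 2)^5, so the eigenvalues are known. The minimal polynomial is
  m_A(x) = Π_λ (x − λ)^{k_λ}
where k_λ is the size of the *largest* Jordan block for λ (equivalently, the smallest k with (A − λI)^k v = 0 for every generalised eigenvector v of λ).

  λ = -2: largest Jordan block has size 3, contributing (x + 2)^3

So m_A(x) = (x + 2)^3 = x^3 + 6*x^2 + 12*x + 8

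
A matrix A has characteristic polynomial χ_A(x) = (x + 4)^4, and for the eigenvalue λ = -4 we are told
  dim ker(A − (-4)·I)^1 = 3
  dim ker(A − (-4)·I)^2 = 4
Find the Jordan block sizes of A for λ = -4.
Block sizes for λ = -4: [2, 1, 1]

From the dimensions of kernels of powers, the number of Jordan blocks of size at least j is d_j − d_{j−1} where d_j = dim ker(N^j) (with d_0 = 0). Computing the differences gives [3, 1].
The number of blocks of size exactly k is (#blocks of size ≥ k) − (#blocks of size ≥ k + 1), so the partition is: 2 block(s) of size 1, 1 block(s) of size 2.
In nonincreasing order the block sizes are [2, 1, 1].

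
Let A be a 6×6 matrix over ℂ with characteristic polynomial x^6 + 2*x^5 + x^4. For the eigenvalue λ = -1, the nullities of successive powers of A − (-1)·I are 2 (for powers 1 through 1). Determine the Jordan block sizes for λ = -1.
Block sizes for λ = -1: [1, 1]

From the dimensions of kernels of powers, the number of Jordan blocks of size at least j is d_j − d_{j−1} where d_j = dim ker(N^j) (with d_0 = 0). Computing the differences gives [2].
The number of blocks of size exactly k is (#blocks of size ≥ k) − (#blocks of size ≥ k + 1), so the partition is: 2 block(s) of size 1.
In nonincreasing order the block sizes are [1, 1].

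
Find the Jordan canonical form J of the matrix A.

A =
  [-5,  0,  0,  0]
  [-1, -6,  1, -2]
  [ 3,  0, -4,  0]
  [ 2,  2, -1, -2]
J_1(-5) ⊕ J_2(-4) ⊕ J_1(-4)

The characteristic polynomial is
  det(x·I − A) = x^4 + 17*x^3 + 108*x^2 + 304*x + 320 = (x + 4)^3*(x + 5)

Eigenvalues and multiplicities (the geometric multiplicity of λ is n − rank(A − λI), which equals the number of Jordan blocks for λ):
  λ = -5: algebraic multiplicity = 1, geometric multiplicity = 1
  λ = -4: algebraic multiplicity = 3, geometric multiplicity = 2

Determining the block sizes for each eigenvalue:
  λ = -5: one block (gm = 1), so the single block has size am = 1 → block sizes [1]
  λ = -4: 2 blocks summing to 3 forces exactly one block of size 2 and the rest size 1 → block sizes [2, 1]

Assembling the blocks gives a Jordan form
J =
  [-5,  0,  0,  0]
  [ 0, -4,  1,  0]
  [ 0,  0, -4,  0]
  [ 0,  0,  0, -4]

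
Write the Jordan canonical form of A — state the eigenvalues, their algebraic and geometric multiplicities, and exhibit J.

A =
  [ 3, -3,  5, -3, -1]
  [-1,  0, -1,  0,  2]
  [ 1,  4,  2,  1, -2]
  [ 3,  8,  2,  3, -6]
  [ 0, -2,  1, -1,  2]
J_3(2) ⊕ J_2(2)

The characteristic polynomial is
  det(x·I − A) = x^5 - 10*x^4 + 40*x^3 - 80*x^2 + 80*x - 32 = (x - 2)^5

Eigenvalues and multiplicities (the geometric multiplicity of λ is n − rank(A − λI), which equals the number of Jordan blocks for λ):
  λ = 2: algebraic multiplicity = 5, geometric multiplicity = 2

Determining the block sizes for each eigenvalue:
  λ = 2: with am = 5 and gm = 2, the partition is not yet determined (e.g. several partitions of 5 into 2 parts exist). Let N = A − (2)·I. Computing rank(N^1) = 3, rank(N^2) = 1, rank(N^3) = 0; the number of blocks of size ≥ j is rank(N^{j−1}) − rank(N^j), giving [2, 2, 1]. So we have 1 block(s) of size 3, 1 block(s) of size 2 → block sizes [3, 2]

Assembling the blocks gives a Jordan form
J =
  [2, 1, 0, 0, 0]
  [0, 2, 1, 0, 0]
  [0, 0, 2, 0, 0]
  [0, 0, 0, 2, 1]
  [0, 0, 0, 0, 2]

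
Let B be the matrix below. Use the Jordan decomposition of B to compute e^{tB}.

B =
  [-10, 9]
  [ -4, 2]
e^{tB} =
  [-6*t*exp(-4*t) + exp(-4*t), 9*t*exp(-4*t)]
  [-4*t*exp(-4*t), 6*t*exp(-4*t) + exp(-4*t)]

Strategy: write B = P · J · P⁻¹ where J is a Jordan canonical form, so e^{tB} = P · e^{tJ} · P⁻¹, and e^{tJ} can be computed block-by-block.

B has Jordan form
J =
  [-4,  1]
  [ 0, -4]
(up to reordering of blocks).

Per-block formulas:
  For a 2×2 Jordan block J_2(-4): exp(t · J_2(-4)) = e^(-4t)·(I + t·N), where N is the 2×2 nilpotent shift.

After assembling e^{tJ} and conjugating by P, we get:

e^{tB} =
  [-6*t*exp(-4*t) + exp(-4*t), 9*t*exp(-4*t)]
  [-4*t*exp(-4*t), 6*t*exp(-4*t) + exp(-4*t)]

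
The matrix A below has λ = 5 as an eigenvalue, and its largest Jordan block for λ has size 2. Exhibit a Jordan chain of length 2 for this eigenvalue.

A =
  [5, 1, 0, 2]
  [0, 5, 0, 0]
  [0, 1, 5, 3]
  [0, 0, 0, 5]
A Jordan chain for λ = 5 of length 2:
v_1 = (1, 0, 1, 0)ᵀ
v_2 = (0, 1, 0, 0)ᵀ

Let N = A − (5)·I. We want v_2 with N^2 v_2 = 0 but N^1 v_2 ≠ 0; then v_{j-1} := N · v_j for j = 2, …, 2.

Pick v_2 = (0, 1, 0, 0)ᵀ.
Then v_1 = N · v_2 = (1, 0, 1, 0)ᵀ.

Sanity check: (A − (5)·I) v_1 = (0, 0, 0, 0)ᵀ = 0. ✓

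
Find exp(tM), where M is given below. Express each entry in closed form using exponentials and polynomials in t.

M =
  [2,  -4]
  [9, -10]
e^{tM} =
  [6*t*exp(-4*t) + exp(-4*t), -4*t*exp(-4*t)]
  [9*t*exp(-4*t), -6*t*exp(-4*t) + exp(-4*t)]

Strategy: write M = P · J · P⁻¹ where J is a Jordan canonical form, so e^{tM} = P · e^{tJ} · P⁻¹, and e^{tJ} can be computed block-by-block.

M has Jordan form
J =
  [-4,  1]
  [ 0, -4]
(up to reordering of blocks).

Per-block formulas:
  For a 2×2 Jordan block J_2(-4): exp(t · J_2(-4)) = e^(-4t)·(I + t·N), where N is the 2×2 nilpotent shift.

After assembling e^{tJ} and conjugating by P, we get:

e^{tM} =
  [6*t*exp(-4*t) + exp(-4*t), -4*t*exp(-4*t)]
  [9*t*exp(-4*t), -6*t*exp(-4*t) + exp(-4*t)]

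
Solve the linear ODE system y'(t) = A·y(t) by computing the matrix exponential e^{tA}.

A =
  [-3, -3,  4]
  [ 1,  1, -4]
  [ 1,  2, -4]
e^{tA} =
  [t^2*exp(-2*t) - t*exp(-2*t) + exp(-2*t), t^2*exp(-2*t) - 3*t*exp(-2*t), 4*t*exp(-2*t)]
  [-t^2*exp(-2*t) + t*exp(-2*t), -t^2*exp(-2*t) + 3*t*exp(-2*t) + exp(-2*t), -4*t*exp(-2*t)]
  [-t^2*exp(-2*t)/2 + t*exp(-2*t), -t^2*exp(-2*t)/2 + 2*t*exp(-2*t), -2*t*exp(-2*t) + exp(-2*t)]

Strategy: write A = P · J · P⁻¹ where J is a Jordan canonical form, so e^{tA} = P · e^{tJ} · P⁻¹, and e^{tJ} can be computed block-by-block.

A has Jordan form
J =
  [-2,  1,  0]
  [ 0, -2,  1]
  [ 0,  0, -2]
(up to reordering of blocks).

Per-block formulas:
  For a 3×3 Jordan block J_3(-2): exp(t · J_3(-2)) = e^(-2t)·(I + t·N + (t^2/2)·N^2), where N is the 3×3 nilpotent shift.

After assembling e^{tJ} and conjugating by P, we get:

e^{tA} =
  [t^2*exp(-2*t) - t*exp(-2*t) + exp(-2*t), t^2*exp(-2*t) - 3*t*exp(-2*t), 4*t*exp(-2*t)]
  [-t^2*exp(-2*t) + t*exp(-2*t), -t^2*exp(-2*t) + 3*t*exp(-2*t) + exp(-2*t), -4*t*exp(-2*t)]
  [-t^2*exp(-2*t)/2 + t*exp(-2*t), -t^2*exp(-2*t)/2 + 2*t*exp(-2*t), -2*t*exp(-2*t) + exp(-2*t)]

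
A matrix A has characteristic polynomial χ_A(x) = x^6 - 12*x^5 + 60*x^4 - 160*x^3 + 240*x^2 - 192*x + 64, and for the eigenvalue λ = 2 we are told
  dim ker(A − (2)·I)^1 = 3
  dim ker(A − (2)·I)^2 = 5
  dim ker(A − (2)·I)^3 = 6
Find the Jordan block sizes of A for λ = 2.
Block sizes for λ = 2: [3, 2, 1]

From the dimensions of kernels of powers, the number of Jordan blocks of size at least j is d_j − d_{j−1} where d_j = dim ker(N^j) (with d_0 = 0). Computing the differences gives [3, 2, 1].
The number of blocks of size exactly k is (#blocks of size ≥ k) − (#blocks of size ≥ k + 1), so the partition is: 1 block(s) of size 1, 1 block(s) of size 2, 1 block(s) of size 3.
In nonincreasing order the block sizes are [3, 2, 1].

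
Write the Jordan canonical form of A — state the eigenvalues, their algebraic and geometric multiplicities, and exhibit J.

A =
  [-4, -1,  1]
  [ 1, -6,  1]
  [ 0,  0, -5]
J_2(-5) ⊕ J_1(-5)

The characteristic polynomial is
  det(x·I − A) = x^3 + 15*x^2 + 75*x + 125 = (x + 5)^3

Eigenvalues and multiplicities (the geometric multiplicity of λ is n − rank(A − λI), which equals the number of Jordan blocks for λ):
  λ = -5: algebraic multiplicity = 3, geometric multiplicity = 2

Determining the block sizes for each eigenvalue:
  λ = -5: 2 blocks summing to 3 forces exactly one block of size 2 and the rest size 1 → block sizes [2, 1]

Assembling the blocks gives a Jordan form
J =
  [-5,  1,  0]
  [ 0, -5,  0]
  [ 0,  0, -5]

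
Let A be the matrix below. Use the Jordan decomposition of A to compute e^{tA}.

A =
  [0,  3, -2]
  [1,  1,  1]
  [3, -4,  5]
e^{tA} =
  [t^2*exp(2*t)/2 - 2*t*exp(2*t) + exp(2*t), -t^2*exp(2*t)/2 + 3*t*exp(2*t), t^2*exp(2*t)/2 - 2*t*exp(2*t)]
  [t*exp(2*t), -t*exp(2*t) + exp(2*t), t*exp(2*t)]
  [-t^2*exp(2*t)/2 + 3*t*exp(2*t), t^2*exp(2*t)/2 - 4*t*exp(2*t), -t^2*exp(2*t)/2 + 3*t*exp(2*t) + exp(2*t)]

Strategy: write A = P · J · P⁻¹ where J is a Jordan canonical form, so e^{tA} = P · e^{tJ} · P⁻¹, and e^{tJ} can be computed block-by-block.

A has Jordan form
J =
  [2, 1, 0]
  [0, 2, 1]
  [0, 0, 2]
(up to reordering of blocks).

Per-block formulas:
  For a 3×3 Jordan block J_3(2): exp(t · J_3(2)) = e^(2t)·(I + t·N + (t^2/2)·N^2), where N is the 3×3 nilpotent shift.

After assembling e^{tJ} and conjugating by P, we get:

e^{tA} =
  [t^2*exp(2*t)/2 - 2*t*exp(2*t) + exp(2*t), -t^2*exp(2*t)/2 + 3*t*exp(2*t), t^2*exp(2*t)/2 - 2*t*exp(2*t)]
  [t*exp(2*t), -t*exp(2*t) + exp(2*t), t*exp(2*t)]
  [-t^2*exp(2*t)/2 + 3*t*exp(2*t), t^2*exp(2*t)/2 - 4*t*exp(2*t), -t^2*exp(2*t)/2 + 3*t*exp(2*t) + exp(2*t)]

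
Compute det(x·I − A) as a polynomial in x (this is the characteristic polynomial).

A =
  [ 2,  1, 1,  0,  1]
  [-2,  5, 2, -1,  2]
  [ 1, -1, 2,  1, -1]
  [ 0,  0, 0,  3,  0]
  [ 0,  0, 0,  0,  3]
x^5 - 15*x^4 + 90*x^3 - 270*x^2 + 405*x - 243

Expanding det(x·I − A) (e.g. by cofactor expansion or by noting that A is similar to its Jordan form J, which has the same characteristic polynomial as A) gives
  χ_A(x) = x^5 - 15*x^4 + 90*x^3 - 270*x^2 + 405*x - 243
which factors as (x - 3)^5. The eigenvalues (with algebraic multiplicities) are λ = 3 with multiplicity 5.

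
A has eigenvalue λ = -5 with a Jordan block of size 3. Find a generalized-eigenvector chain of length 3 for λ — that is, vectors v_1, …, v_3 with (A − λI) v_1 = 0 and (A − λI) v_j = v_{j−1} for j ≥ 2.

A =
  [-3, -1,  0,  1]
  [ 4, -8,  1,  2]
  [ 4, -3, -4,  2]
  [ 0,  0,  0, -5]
A Jordan chain for λ = -5 of length 3:
v_1 = (1, 2, 2, 0)ᵀ
v_2 = (-1, -3, -3, 0)ᵀ
v_3 = (0, 1, 0, 0)ᵀ

Let N = A − (-5)·I. We want v_3 with N^3 v_3 = 0 but N^2 v_3 ≠ 0; then v_{j-1} := N · v_j for j = 3, …, 2.

Pick v_3 = (0, 1, 0, 0)ᵀ.
Then v_2 = N · v_3 = (-1, -3, -3, 0)ᵀ.
Then v_1 = N · v_2 = (1, 2, 2, 0)ᵀ.

Sanity check: (A − (-5)·I) v_1 = (0, 0, 0, 0)ᵀ = 0. ✓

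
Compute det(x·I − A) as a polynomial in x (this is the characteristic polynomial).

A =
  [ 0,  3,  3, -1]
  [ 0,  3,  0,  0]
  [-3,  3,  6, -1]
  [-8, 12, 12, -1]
x^4 - 8*x^3 + 22*x^2 - 24*x + 9

Expanding det(x·I − A) (e.g. by cofactor expansion or by noting that A is similar to its Jordan form J, which has the same characteristic polynomial as A) gives
  χ_A(x) = x^4 - 8*x^3 + 22*x^2 - 24*x + 9
which factors as (x - 3)^2*(x - 1)^2. The eigenvalues (with algebraic multiplicities) are λ = 1 with multiplicity 2, λ = 3 with multiplicity 2.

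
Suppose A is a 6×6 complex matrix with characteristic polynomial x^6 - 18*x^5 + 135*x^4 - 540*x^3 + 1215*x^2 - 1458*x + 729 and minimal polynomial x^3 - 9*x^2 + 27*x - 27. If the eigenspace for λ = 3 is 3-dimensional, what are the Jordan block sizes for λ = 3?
Block sizes for λ = 3: [3, 2, 1]

Step 1 — from the characteristic polynomial, algebraic multiplicity of λ = 3 is 6. From dim ker(A − (3)·I) = 3, there are exactly 3 Jordan blocks for λ = 3.
Step 2 — from the minimal polynomial, the factor (x − 3)^3 tells us the largest block for λ = 3 has size 3.
Step 3 — with total size 6, 3 blocks, and largest block 3, the block sizes (in nonincreasing order) are [3, 2, 1].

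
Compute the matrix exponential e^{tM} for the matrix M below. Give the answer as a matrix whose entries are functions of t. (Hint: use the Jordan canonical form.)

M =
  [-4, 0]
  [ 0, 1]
e^{tM} =
  [exp(-4*t), 0]
  [0, exp(t)]

Strategy: write M = P · J · P⁻¹ where J is a Jordan canonical form, so e^{tM} = P · e^{tJ} · P⁻¹, and e^{tJ} can be computed block-by-block.

M has Jordan form
J =
  [-4, 0]
  [ 0, 1]
(up to reordering of blocks).

Per-block formulas:
  For a 1×1 block at λ = -4: exp(t · [-4]) = [e^(-4t)].
  For a 1×1 block at λ = 1: exp(t · [1]) = [e^(1t)].

After assembling e^{tJ} and conjugating by P, we get:

e^{tM} =
  [exp(-4*t), 0]
  [0, exp(t)]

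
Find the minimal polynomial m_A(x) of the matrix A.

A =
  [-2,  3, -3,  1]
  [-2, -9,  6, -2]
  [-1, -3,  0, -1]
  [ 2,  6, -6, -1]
x^2 + 6*x + 9

The characteristic polynomial is χ_A(x) = (x + 3)^4, so the eigenvalues are known. The minimal polynomial is
  m_A(x) = Π_λ (x − λ)^{k_λ}
where k_λ is the size of the *largest* Jordan block for λ (equivalently, the smallest k with (A − λI)^k v = 0 for every generalised eigenvector v of λ).

  λ = -3: largest Jordan block has size 2, contributing (x + 3)^2

So m_A(x) = (x + 3)^2 = x^2 + 6*x + 9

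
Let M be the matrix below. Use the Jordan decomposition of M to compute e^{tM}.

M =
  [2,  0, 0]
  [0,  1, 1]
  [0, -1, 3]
e^{tM} =
  [exp(2*t), 0, 0]
  [0, -t*exp(2*t) + exp(2*t), t*exp(2*t)]
  [0, -t*exp(2*t), t*exp(2*t) + exp(2*t)]

Strategy: write M = P · J · P⁻¹ where J is a Jordan canonical form, so e^{tM} = P · e^{tJ} · P⁻¹, and e^{tJ} can be computed block-by-block.

M has Jordan form
J =
  [2, 1, 0]
  [0, 2, 0]
  [0, 0, 2]
(up to reordering of blocks).

Per-block formulas:
  For a 1×1 block at λ = 2: exp(t · [2]) = [e^(2t)].
  For a 2×2 Jordan block J_2(2): exp(t · J_2(2)) = e^(2t)·(I + t·N), where N is the 2×2 nilpotent shift.

After assembling e^{tJ} and conjugating by P, we get:

e^{tM} =
  [exp(2*t), 0, 0]
  [0, -t*exp(2*t) + exp(2*t), t*exp(2*t)]
  [0, -t*exp(2*t), t*exp(2*t) + exp(2*t)]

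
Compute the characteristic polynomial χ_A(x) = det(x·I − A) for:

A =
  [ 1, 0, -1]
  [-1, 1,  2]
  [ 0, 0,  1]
x^3 - 3*x^2 + 3*x - 1

Expanding det(x·I − A) (e.g. by cofactor expansion or by noting that A is similar to its Jordan form J, which has the same characteristic polynomial as A) gives
  χ_A(x) = x^3 - 3*x^2 + 3*x - 1
which factors as (x - 1)^3. The eigenvalues (with algebraic multiplicities) are λ = 1 with multiplicity 3.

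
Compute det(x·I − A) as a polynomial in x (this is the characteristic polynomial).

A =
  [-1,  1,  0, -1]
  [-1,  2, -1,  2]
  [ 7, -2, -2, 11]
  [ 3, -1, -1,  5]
x^4 - 4*x^3 + 6*x^2 - 4*x + 1

Expanding det(x·I − A) (e.g. by cofactor expansion or by noting that A is similar to its Jordan form J, which has the same characteristic polynomial as A) gives
  χ_A(x) = x^4 - 4*x^3 + 6*x^2 - 4*x + 1
which factors as (x - 1)^4. The eigenvalues (with algebraic multiplicities) are λ = 1 with multiplicity 4.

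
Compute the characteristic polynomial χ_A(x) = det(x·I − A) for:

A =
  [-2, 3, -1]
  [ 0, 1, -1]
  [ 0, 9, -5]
x^3 + 6*x^2 + 12*x + 8

Expanding det(x·I − A) (e.g. by cofactor expansion or by noting that A is similar to its Jordan form J, which has the same characteristic polynomial as A) gives
  χ_A(x) = x^3 + 6*x^2 + 12*x + 8
which factors as (x + 2)^3. The eigenvalues (with algebraic multiplicities) are λ = -2 with multiplicity 3.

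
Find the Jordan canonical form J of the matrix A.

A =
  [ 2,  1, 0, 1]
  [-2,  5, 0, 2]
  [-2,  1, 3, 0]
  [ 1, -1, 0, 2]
J_2(3) ⊕ J_2(3)

The characteristic polynomial is
  det(x·I − A) = x^4 - 12*x^3 + 54*x^2 - 108*x + 81 = (x - 3)^4

Eigenvalues and multiplicities (the geometric multiplicity of λ is n − rank(A − λI), which equals the number of Jordan blocks for λ):
  λ = 3: algebraic multiplicity = 4, geometric multiplicity = 2

Determining the block sizes for each eigenvalue:
  λ = 3: with am = 4 and gm = 2, the partition is not yet determined (e.g. several partitions of 4 into 2 parts exist). Let N = A − (3)·I. Computing rank(N^1) = 2, rank(N^2) = 0; the number of blocks of size ≥ j is rank(N^{j−1}) − rank(N^j), giving [2, 2]. So we have 2 block(s) of size 2 → block sizes [2, 2]

Assembling the blocks gives a Jordan form
J =
  [3, 1, 0, 0]
  [0, 3, 0, 0]
  [0, 0, 3, 1]
  [0, 0, 0, 3]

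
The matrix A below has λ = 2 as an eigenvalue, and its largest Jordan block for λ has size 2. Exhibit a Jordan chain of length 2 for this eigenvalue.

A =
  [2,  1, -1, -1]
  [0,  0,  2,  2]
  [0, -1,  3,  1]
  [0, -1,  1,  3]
A Jordan chain for λ = 2 of length 2:
v_1 = (1, -2, -1, -1)ᵀ
v_2 = (0, 1, 0, 0)ᵀ

Let N = A − (2)·I. We want v_2 with N^2 v_2 = 0 but N^1 v_2 ≠ 0; then v_{j-1} := N · v_j for j = 2, …, 2.

Pick v_2 = (0, 1, 0, 0)ᵀ.
Then v_1 = N · v_2 = (1, -2, -1, -1)ᵀ.

Sanity check: (A − (2)·I) v_1 = (0, 0, 0, 0)ᵀ = 0. ✓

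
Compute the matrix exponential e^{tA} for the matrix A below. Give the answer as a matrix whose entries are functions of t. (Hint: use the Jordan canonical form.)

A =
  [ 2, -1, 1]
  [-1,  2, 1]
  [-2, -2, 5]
e^{tA} =
  [-t*exp(3*t) + exp(3*t), -t*exp(3*t), t*exp(3*t)]
  [-t*exp(3*t), -t*exp(3*t) + exp(3*t), t*exp(3*t)]
  [-2*t*exp(3*t), -2*t*exp(3*t), 2*t*exp(3*t) + exp(3*t)]

Strategy: write A = P · J · P⁻¹ where J is a Jordan canonical form, so e^{tA} = P · e^{tJ} · P⁻¹, and e^{tJ} can be computed block-by-block.

A has Jordan form
J =
  [3, 1, 0]
  [0, 3, 0]
  [0, 0, 3]
(up to reordering of blocks).

Per-block formulas:
  For a 2×2 Jordan block J_2(3): exp(t · J_2(3)) = e^(3t)·(I + t·N), where N is the 2×2 nilpotent shift.
  For a 1×1 block at λ = 3: exp(t · [3]) = [e^(3t)].

After assembling e^{tJ} and conjugating by P, we get:

e^{tA} =
  [-t*exp(3*t) + exp(3*t), -t*exp(3*t), t*exp(3*t)]
  [-t*exp(3*t), -t*exp(3*t) + exp(3*t), t*exp(3*t)]
  [-2*t*exp(3*t), -2*t*exp(3*t), 2*t*exp(3*t) + exp(3*t)]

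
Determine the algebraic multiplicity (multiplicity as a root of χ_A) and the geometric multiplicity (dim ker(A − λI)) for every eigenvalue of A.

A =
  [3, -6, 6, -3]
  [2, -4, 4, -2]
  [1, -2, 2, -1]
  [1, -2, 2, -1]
λ = 0: alg = 4, geom = 3

Step 1 — factor the characteristic polynomial to read off the algebraic multiplicities:
  χ_A(x) = x^4

Step 2 — compute geometric multiplicities via the rank-nullity identity g(λ) = n − rank(A − λI):
  rank(A − (0)·I) = 1, so dim ker(A − (0)·I) = n − 1 = 3

Summary:
  λ = 0: algebraic multiplicity = 4, geometric multiplicity = 3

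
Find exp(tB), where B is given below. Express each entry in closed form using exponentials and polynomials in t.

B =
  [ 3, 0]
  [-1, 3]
e^{tB} =
  [exp(3*t), 0]
  [-t*exp(3*t), exp(3*t)]

Strategy: write B = P · J · P⁻¹ where J is a Jordan canonical form, so e^{tB} = P · e^{tJ} · P⁻¹, and e^{tJ} can be computed block-by-block.

B has Jordan form
J =
  [3, 1]
  [0, 3]
(up to reordering of blocks).

Per-block formulas:
  For a 2×2 Jordan block J_2(3): exp(t · J_2(3)) = e^(3t)·(I + t·N), where N is the 2×2 nilpotent shift.

After assembling e^{tJ} and conjugating by P, we get:

e^{tB} =
  [exp(3*t), 0]
  [-t*exp(3*t), exp(3*t)]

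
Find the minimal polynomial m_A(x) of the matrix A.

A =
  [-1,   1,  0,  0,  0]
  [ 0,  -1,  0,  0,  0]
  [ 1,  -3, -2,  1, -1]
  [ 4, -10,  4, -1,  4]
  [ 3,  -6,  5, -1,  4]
x^3 - x^2 - 5*x - 3

The characteristic polynomial is χ_A(x) = (x - 3)*(x + 1)^4, so the eigenvalues are known. The minimal polynomial is
  m_A(x) = Π_λ (x − λ)^{k_λ}
where k_λ is the size of the *largest* Jordan block for λ (equivalently, the smallest k with (A − λI)^k v = 0 for every generalised eigenvector v of λ).

  λ = -1: largest Jordan block has size 2, contributing (x + 1)^2
  λ = 3: largest Jordan block has size 1, contributing (x − 3)

So m_A(x) = (x - 3)*(x + 1)^2 = x^3 - x^2 - 5*x - 3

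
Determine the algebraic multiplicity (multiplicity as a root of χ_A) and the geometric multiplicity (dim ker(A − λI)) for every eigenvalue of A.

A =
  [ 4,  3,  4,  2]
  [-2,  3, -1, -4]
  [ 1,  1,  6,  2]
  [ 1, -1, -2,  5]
λ = 3: alg = 1, geom = 1; λ = 5: alg = 3, geom = 1

Step 1 — factor the characteristic polynomial to read off the algebraic multiplicities:
  χ_A(x) = (x - 5)^3*(x - 3)

Step 2 — compute geometric multiplicities via the rank-nullity identity g(λ) = n − rank(A − λI):
  rank(A − (3)·I) = 3, so dim ker(A − (3)·I) = n − 3 = 1
  rank(A − (5)·I) = 3, so dim ker(A − (5)·I) = n − 3 = 1

Summary:
  λ = 3: algebraic multiplicity = 1, geometric multiplicity = 1
  λ = 5: algebraic multiplicity = 3, geometric multiplicity = 1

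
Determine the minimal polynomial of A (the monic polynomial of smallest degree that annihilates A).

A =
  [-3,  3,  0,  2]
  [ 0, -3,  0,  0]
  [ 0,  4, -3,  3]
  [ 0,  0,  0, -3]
x^2 + 6*x + 9

The characteristic polynomial is χ_A(x) = (x + 3)^4, so the eigenvalues are known. The minimal polynomial is
  m_A(x) = Π_λ (x − λ)^{k_λ}
where k_λ is the size of the *largest* Jordan block for λ (equivalently, the smallest k with (A − λI)^k v = 0 for every generalised eigenvector v of λ).

  λ = -3: largest Jordan block has size 2, contributing (x + 3)^2

So m_A(x) = (x + 3)^2 = x^2 + 6*x + 9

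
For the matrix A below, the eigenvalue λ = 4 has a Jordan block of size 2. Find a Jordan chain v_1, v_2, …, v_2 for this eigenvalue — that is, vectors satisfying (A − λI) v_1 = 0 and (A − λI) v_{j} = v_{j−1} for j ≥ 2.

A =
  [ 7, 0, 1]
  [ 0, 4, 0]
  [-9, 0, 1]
A Jordan chain for λ = 4 of length 2:
v_1 = (3, 0, -9)ᵀ
v_2 = (1, 0, 0)ᵀ

Let N = A − (4)·I. We want v_2 with N^2 v_2 = 0 but N^1 v_2 ≠ 0; then v_{j-1} := N · v_j for j = 2, …, 2.

Pick v_2 = (1, 0, 0)ᵀ.
Then v_1 = N · v_2 = (3, 0, -9)ᵀ.

Sanity check: (A − (4)·I) v_1 = (0, 0, 0)ᵀ = 0. ✓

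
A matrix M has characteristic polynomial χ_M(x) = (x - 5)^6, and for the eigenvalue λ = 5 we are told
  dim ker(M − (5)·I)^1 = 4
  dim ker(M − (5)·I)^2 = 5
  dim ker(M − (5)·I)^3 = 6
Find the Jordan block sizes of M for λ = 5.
Block sizes for λ = 5: [3, 1, 1, 1]

From the dimensions of kernels of powers, the number of Jordan blocks of size at least j is d_j − d_{j−1} where d_j = dim ker(N^j) (with d_0 = 0). Computing the differences gives [4, 1, 1].
The number of blocks of size exactly k is (#blocks of size ≥ k) − (#blocks of size ≥ k + 1), so the partition is: 3 block(s) of size 1, 1 block(s) of size 3.
In nonincreasing order the block sizes are [3, 1, 1, 1].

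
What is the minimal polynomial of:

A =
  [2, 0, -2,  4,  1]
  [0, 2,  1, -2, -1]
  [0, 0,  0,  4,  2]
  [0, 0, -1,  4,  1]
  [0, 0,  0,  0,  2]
x^2 - 4*x + 4

The characteristic polynomial is χ_A(x) = (x - 2)^5, so the eigenvalues are known. The minimal polynomial is
  m_A(x) = Π_λ (x − λ)^{k_λ}
where k_λ is the size of the *largest* Jordan block for λ (equivalently, the smallest k with (A − λI)^k v = 0 for every generalised eigenvector v of λ).

  λ = 2: largest Jordan block has size 2, contributing (x − 2)^2

So m_A(x) = (x - 2)^2 = x^2 - 4*x + 4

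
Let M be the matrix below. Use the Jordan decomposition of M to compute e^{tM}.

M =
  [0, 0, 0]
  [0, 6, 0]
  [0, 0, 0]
e^{tM} =
  [1, 0, 0]
  [0, exp(6*t), 0]
  [0, 0, 1]

Strategy: write M = P · J · P⁻¹ where J is a Jordan canonical form, so e^{tM} = P · e^{tJ} · P⁻¹, and e^{tJ} can be computed block-by-block.

M has Jordan form
J =
  [0, 0, 0]
  [0, 0, 0]
  [0, 0, 6]
(up to reordering of blocks).

Per-block formulas:
  For a 1×1 block at λ = 0: exp(t · [0]) = [e^(0t)].
  For a 1×1 block at λ = 6: exp(t · [6]) = [e^(6t)].

After assembling e^{tJ} and conjugating by P, we get:

e^{tM} =
  [1, 0, 0]
  [0, exp(6*t), 0]
  [0, 0, 1]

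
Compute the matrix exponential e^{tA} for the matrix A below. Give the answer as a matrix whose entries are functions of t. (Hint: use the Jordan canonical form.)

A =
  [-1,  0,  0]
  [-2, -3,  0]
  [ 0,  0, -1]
e^{tA} =
  [exp(-t), 0, 0]
  [-exp(-t) + exp(-3*t), exp(-3*t), 0]
  [0, 0, exp(-t)]

Strategy: write A = P · J · P⁻¹ where J is a Jordan canonical form, so e^{tA} = P · e^{tJ} · P⁻¹, and e^{tJ} can be computed block-by-block.

A has Jordan form
J =
  [-3,  0,  0]
  [ 0, -1,  0]
  [ 0,  0, -1]
(up to reordering of blocks).

Per-block formulas:
  For a 1×1 block at λ = -1: exp(t · [-1]) = [e^(-1t)].
  For a 1×1 block at λ = -3: exp(t · [-3]) = [e^(-3t)].

After assembling e^{tJ} and conjugating by P, we get:

e^{tA} =
  [exp(-t), 0, 0]
  [-exp(-t) + exp(-3*t), exp(-3*t), 0]
  [0, 0, exp(-t)]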